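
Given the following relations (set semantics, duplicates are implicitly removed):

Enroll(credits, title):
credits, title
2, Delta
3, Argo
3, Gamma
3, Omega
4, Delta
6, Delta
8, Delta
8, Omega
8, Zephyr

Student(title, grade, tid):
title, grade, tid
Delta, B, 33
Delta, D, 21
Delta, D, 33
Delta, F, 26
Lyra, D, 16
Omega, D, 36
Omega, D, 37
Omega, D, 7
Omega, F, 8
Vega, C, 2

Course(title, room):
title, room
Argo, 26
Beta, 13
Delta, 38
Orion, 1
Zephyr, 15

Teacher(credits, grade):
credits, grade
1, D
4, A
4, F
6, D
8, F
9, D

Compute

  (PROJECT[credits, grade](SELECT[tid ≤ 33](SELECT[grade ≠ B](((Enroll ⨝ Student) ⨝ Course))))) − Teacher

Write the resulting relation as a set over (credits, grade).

Joining Enroll and Student on title yields {(2, Delta, B, 33), (2, Delta, D, 21), (2, Delta, D, 33), (2, Delta, F, 26), (3, Omega, D, 36), (3, Omega, D, 37), (3, Omega, D, 7), (3, Omega, F, 8), (4, Delta, B, 33), (4, Delta, D, 21), (4, Delta, D, 33), (4, Delta, F, 26), (6, Delta, B, 33), (6, Delta, D, 21), (6, Delta, D, 33), (6, Delta, F, 26), (8, Delta, B, 33), (8, Delta, D, 21), (8, Delta, D, 33), (8, Delta, F, 26), (8, Omega, D, 36), (8, Omega, D, 37), (8, Omega, D, 7), (8, Omega, F, 8)}.
Joining (Enroll ⨝ Student) and Course on title yields {(2, Delta, B, 33, 38), (2, Delta, D, 21, 38), (2, Delta, D, 33, 38), (2, Delta, F, 26, 38), (4, Delta, B, 33, 38), (4, Delta, D, 21, 38), (4, Delta, D, 33, 38), (4, Delta, F, 26, 38), (6, Delta, B, 33, 38), (6, Delta, D, 21, 38), (6, Delta, D, 33, 38), (6, Delta, F, 26, 38), (8, Delta, B, 33, 38), (8, Delta, D, 21, 38), (8, Delta, D, 33, 38), (8, Delta, F, 26, 38)}.
Apply σ_{grade ≠ B}; surviving tuples: {(2, Delta, D, 21, 38), (2, Delta, D, 33, 38), (2, Delta, F, 26, 38), (4, Delta, D, 21, 38), (4, Delta, D, 33, 38), (4, Delta, F, 26, 38), (6, Delta, D, 21, 38), (6, Delta, D, 33, 38), (6, Delta, F, 26, 38), (8, Delta, D, 21, 38), (8, Delta, D, 33, 38), (8, Delta, F, 26, 38)}
Apply σ_{tid ≤ 33}; surviving tuples: {(2, Delta, D, 21, 38), (2, Delta, D, 33, 38), (2, Delta, F, 26, 38), (4, Delta, D, 21, 38), (4, Delta, D, 33, 38), (4, Delta, F, 26, 38), (6, Delta, D, 21, 38), (6, Delta, D, 33, 38), (6, Delta, F, 26, 38), (8, Delta, D, 21, 38), (8, Delta, D, 33, 38), (8, Delta, F, 26, 38)}
π_{credits, grade} gives {(2, D), (2, F), (4, D), (4, F), (6, D), (6, F), (8, D), (8, F)} (4 duplicate(s) eliminated).
Set difference of the two operands is {(2, D), (2, F), (4, D), (6, F), (8, D)}.

{(2, D), (2, F), (4, D), (6, F), (8, D)}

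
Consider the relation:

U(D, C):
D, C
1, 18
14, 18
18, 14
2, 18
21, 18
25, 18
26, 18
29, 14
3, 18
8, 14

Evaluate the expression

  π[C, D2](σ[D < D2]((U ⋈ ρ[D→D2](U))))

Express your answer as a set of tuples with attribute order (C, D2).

{(14, 18), (14, 29), (18, 14), (18, 2), (18, 21), (18, 25), (18, 26), (18, 3)}

ρ[D→D2]: schema becomes (D2, C); tuples unchanged.
U ⋈ ρ[D→D2](U) (natural join on C): {(1, 18, 1), (1, 18, 14), (1, 18, 2), (1, 18, 21), (1, 18, 25), (1, 18, 26), (1, 18, 3), (14, 18, 1), (14, 18, 14), (14, 18, 2), (14, 18, 21), (14, 18, 25), (14, 18, 26), (14, 18, 3), (18, 14, 18), (18, 14, 29), (18, 14, 8), (2, 18, 1), (2, 18, 14), (2, 18, 2), (2, 18, 21), (2, 18, 25), (2, 18, 26), (2, 18, 3), (21, 18, 1), (21, 18, 14), (21, 18, 2), (21, 18, 21), (21, 18, 25), (21, 18, 26), (21, 18, 3), (25, 18, 1), (25, 18, 14), (25, 18, 2), (25, 18, 21), (25, 18, 25), (25, 18, 26), (25, 18, 3), (26, 18, 1), (26, 18, 14), (26, 18, 2), (26, 18, 21), (26, 18, 25), (26, 18, 26), (26, 18, 3), (29, 14, 18), (29, 14, 29), (29, 14, 8), (3, 18, 1), (3, 18, 14), (3, 18, 2), (3, 18, 21), (3, 18, 25), (3, 18, 26), (3, 18, 3), (8, 14, 18), (8, 14, 29), (8, 14, 8)}
Selection D < D2: {(1, 18, 14), (1, 18, 2), (1, 18, 21), (1, 18, 25), (1, 18, 26), (1, 18, 3), (14, 18, 21), (14, 18, 25), (14, 18, 26), (18, 14, 29), (2, 18, 14), (2, 18, 21), (2, 18, 25), (2, 18, 26), (2, 18, 3), (21, 18, 25), (21, 18, 26), (25, 18, 26), (3, 18, 14), (3, 18, 21), (3, 18, 25), (3, 18, 26), (8, 14, 18), (8, 14, 29)}
Projecting to C, D2 (16 duplicate(s) eliminated): {(14, 18), (14, 29), (18, 14), (18, 2), (18, 21), (18, 25), (18, 26), (18, 3)}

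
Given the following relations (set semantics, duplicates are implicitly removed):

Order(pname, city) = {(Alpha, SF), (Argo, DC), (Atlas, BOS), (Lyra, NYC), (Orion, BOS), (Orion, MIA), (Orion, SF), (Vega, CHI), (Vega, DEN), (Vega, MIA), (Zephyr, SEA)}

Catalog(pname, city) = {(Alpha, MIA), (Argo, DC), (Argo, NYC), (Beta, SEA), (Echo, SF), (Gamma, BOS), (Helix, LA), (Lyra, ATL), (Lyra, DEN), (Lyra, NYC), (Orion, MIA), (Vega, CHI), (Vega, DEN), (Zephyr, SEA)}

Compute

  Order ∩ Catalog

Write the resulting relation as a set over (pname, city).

{(Argo, DC), (Lyra, NYC), (Orion, MIA), (Vega, CHI), (Vega, DEN), (Zephyr, SEA)}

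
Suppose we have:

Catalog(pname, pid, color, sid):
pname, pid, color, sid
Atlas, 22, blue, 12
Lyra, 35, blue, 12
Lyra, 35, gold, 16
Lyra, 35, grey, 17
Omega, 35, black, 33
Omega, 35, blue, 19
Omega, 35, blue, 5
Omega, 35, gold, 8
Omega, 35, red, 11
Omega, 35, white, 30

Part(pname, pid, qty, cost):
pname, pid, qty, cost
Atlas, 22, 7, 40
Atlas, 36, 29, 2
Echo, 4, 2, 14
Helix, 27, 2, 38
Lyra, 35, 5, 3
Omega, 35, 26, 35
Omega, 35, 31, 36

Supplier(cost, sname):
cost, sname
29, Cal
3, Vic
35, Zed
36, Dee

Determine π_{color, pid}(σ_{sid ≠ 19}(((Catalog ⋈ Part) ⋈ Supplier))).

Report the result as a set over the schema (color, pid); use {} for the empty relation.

Joining Catalog and Part on pname, pid yields {(Atlas, 22, blue, 12, 7, 40), (Lyra, 35, blue, 12, 5, 3), (Lyra, 35, gold, 16, 5, 3), (Lyra, 35, grey, 17, 5, 3), (Omega, 35, black, 33, 26, 35), (Omega, 35, black, 33, 31, 36), (Omega, 35, blue, 19, 26, 35), (Omega, 35, blue, 19, 31, 36), (Omega, 35, blue, 5, 26, 35), (Omega, 35, blue, 5, 31, 36), (Omega, 35, gold, 8, 26, 35), (Omega, 35, gold, 8, 31, 36), (Omega, 35, red, 11, 26, 35), (Omega, 35, red, 11, 31, 36), (Omega, 35, white, 30, 26, 35), (Omega, 35, white, 30, 31, 36)}.
Joining (Catalog ⋈ Part) and Supplier on cost yields {(Lyra, 35, blue, 12, 5, 3, Vic), (Lyra, 35, gold, 16, 5, 3, Vic), (Lyra, 35, grey, 17, 5, 3, Vic), (Omega, 35, black, 33, 26, 35, Zed), (Omega, 35, black, 33, 31, 36, Dee), (Omega, 35, blue, 19, 26, 35, Zed), (Omega, 35, blue, 19, 31, 36, Dee), (Omega, 35, blue, 5, 26, 35, Zed), (Omega, 35, blue, 5, 31, 36, Dee), (Omega, 35, gold, 8, 26, 35, Zed), (Omega, 35, gold, 8, 31, 36, Dee), (Omega, 35, red, 11, 26, 35, Zed), (Omega, 35, red, 11, 31, 36, Dee), (Omega, 35, white, 30, 26, 35, Zed), (Omega, 35, white, 30, 31, 36, Dee)}.
σ[sid ≠ 19]: keep tuples satisfying sid ≠ 19 → {(Lyra, 35, blue, 12, 5, 3, Vic), (Lyra, 35, gold, 16, 5, 3, Vic), (Lyra, 35, grey, 17, 5, 3, Vic), (Omega, 35, black, 33, 26, 35, Zed), (Omega, 35, black, 33, 31, 36, Dee), (Omega, 35, blue, 5, 26, 35, Zed), (Omega, 35, blue, 5, 31, 36, Dee), (Omega, 35, gold, 8, 26, 35, Zed), (Omega, 35, gold, 8, 31, 36, Dee), (Omega, 35, red, 11, 26, 35, Zed), (Omega, 35, red, 11, 31, 36, Dee), (Omega, 35, white, 30, 26, 35, Zed), (Omega, 35, white, 30, 31, 36, Dee)}
π[color, pid]: project onto (color, pid) (7 duplicate(s) eliminated) → {(black, 35), (blue, 35), (gold, 35), (grey, 35), (red, 35), (white, 35)}

{(black, 35), (blue, 35), (gold, 35), (grey, 35), (red, 35), (white, 35)}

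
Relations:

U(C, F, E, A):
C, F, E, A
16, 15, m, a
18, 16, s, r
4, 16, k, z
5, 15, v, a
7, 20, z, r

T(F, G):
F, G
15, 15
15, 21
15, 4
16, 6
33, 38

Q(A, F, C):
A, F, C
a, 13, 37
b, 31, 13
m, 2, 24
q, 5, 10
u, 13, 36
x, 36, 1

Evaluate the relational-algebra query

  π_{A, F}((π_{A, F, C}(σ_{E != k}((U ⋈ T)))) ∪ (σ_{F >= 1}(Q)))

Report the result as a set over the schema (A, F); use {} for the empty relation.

{(a, 13), (a, 15), (b, 31), (m, 2), (q, 5), (r, 16), (u, 13), (x, 36)}

U ⋈ T (natural join on F): {(16, 15, m, a, 15), (16, 15, m, a, 21), (16, 15, m, a, 4), (18, 16, s, r, 6), (4, 16, k, z, 6), (5, 15, v, a, 15), (5, 15, v, a, 21), (5, 15, v, a, 4)}
σ[E != k]: keep tuples satisfying E != k → {(16, 15, m, a, 15), (16, 15, m, a, 21), (16, 15, m, a, 4), (18, 16, s, r, 6), (5, 15, v, a, 15), (5, 15, v, a, 21), (5, 15, v, a, 4)}
π_{A, F, C} gives {(a, 15, 16), (a, 15, 5), (r, 16, 18)} (4 duplicate(s) eliminated).
σ[F >= 1]: keep tuples satisfying F >= 1 → {(a, 13, 37), (b, 31, 13), (m, 2, 24), (q, 5, 10), (u, 13, 36), (x, 36, 1)}
Taking the union: {(a, 13, 37), (a, 15, 16), (a, 15, 5), (b, 31, 13), (m, 2, 24), (q, 5, 10), (r, 16, 18), (u, 13, 36), (x, 36, 1)}
π_{A, F} gives {(a, 13), (a, 15), (b, 31), (m, 2), (q, 5), (r, 16), (u, 13), (x, 36)} (1 duplicate(s) eliminated).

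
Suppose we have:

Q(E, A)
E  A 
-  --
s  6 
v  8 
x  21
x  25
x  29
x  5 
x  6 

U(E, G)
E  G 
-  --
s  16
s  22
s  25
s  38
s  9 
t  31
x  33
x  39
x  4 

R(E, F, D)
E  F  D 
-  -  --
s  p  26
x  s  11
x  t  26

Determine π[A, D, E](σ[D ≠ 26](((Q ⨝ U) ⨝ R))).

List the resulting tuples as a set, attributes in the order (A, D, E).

Natural join on E: {(s, 6, 16), (s, 6, 22), (s, 6, 25), (s, 6, 38), (s, 6, 9), (x, 21, 33), (x, 21, 39), (x, 21, 4), (x, 25, 33), (x, 25, 39), (x, 25, 4), (x, 29, 33), (x, 29, 39), (x, 29, 4), (x, 5, 33), (x, 5, 39), (x, 5, 4), (x, 6, 33), (x, 6, 39), (x, 6, 4)}
Natural join on E: {(s, 6, 16, p, 26), (s, 6, 22, p, 26), (s, 6, 25, p, 26), (s, 6, 38, p, 26), (s, 6, 9, p, 26), (x, 21, 33, s, 11), (x, 21, 33, t, 26), (x, 21, 39, s, 11), (x, 21, 39, t, 26), (x, 21, 4, s, 11), (x, 21, 4, t, 26), (x, 25, 33, s, 11), (x, 25, 33, t, 26), (x, 25, 39, s, 11), (x, 25, 39, t, 26), (x, 25, 4, s, 11), (x, 25, 4, t, 26), (x, 29, 33, s, 11), (x, 29, 33, t, 26), (x, 29, 39, s, 11), (x, 29, 39, t, 26), (x, 29, 4, s, 11), (x, 29, 4, t, 26), (x, 5, 33, s, 11), (x, 5, 33, t, 26), (x, 5, 39, s, 11), (x, 5, 39, t, 26), (x, 5, 4, s, 11), (x, 5, 4, t, 26), (x, 6, 33, s, 11), (x, 6, 33, t, 26), (x, 6, 39, s, 11), (x, 6, 39, t, 26), (x, 6, 4, s, 11), (x, 6, 4, t, 26)}
Apply σ_{D ≠ 26}; surviving tuples: {(x, 21, 33, s, 11), (x, 21, 39, s, 11), (x, 21, 4, s, 11), (x, 25, 33, s, 11), (x, 25, 39, s, 11), (x, 25, 4, s, 11), (x, 29, 33, s, 11), (x, 29, 39, s, 11), (x, 29, 4, s, 11), (x, 5, 33, s, 11), (x, 5, 39, s, 11), (x, 5, 4, s, 11), (x, 6, 33, s, 11), (x, 6, 39, s, 11), (x, 6, 4, s, 11)}
π[A, D, E]: project onto (A, D, E) (10 duplicate(s) eliminated) → {(21, 11, x), (25, 11, x), (29, 11, x), (5, 11, x), (6, 11, x)}

{(21, 11, x), (25, 11, x), (29, 11, x), (5, 11, x), (6, 11, x)}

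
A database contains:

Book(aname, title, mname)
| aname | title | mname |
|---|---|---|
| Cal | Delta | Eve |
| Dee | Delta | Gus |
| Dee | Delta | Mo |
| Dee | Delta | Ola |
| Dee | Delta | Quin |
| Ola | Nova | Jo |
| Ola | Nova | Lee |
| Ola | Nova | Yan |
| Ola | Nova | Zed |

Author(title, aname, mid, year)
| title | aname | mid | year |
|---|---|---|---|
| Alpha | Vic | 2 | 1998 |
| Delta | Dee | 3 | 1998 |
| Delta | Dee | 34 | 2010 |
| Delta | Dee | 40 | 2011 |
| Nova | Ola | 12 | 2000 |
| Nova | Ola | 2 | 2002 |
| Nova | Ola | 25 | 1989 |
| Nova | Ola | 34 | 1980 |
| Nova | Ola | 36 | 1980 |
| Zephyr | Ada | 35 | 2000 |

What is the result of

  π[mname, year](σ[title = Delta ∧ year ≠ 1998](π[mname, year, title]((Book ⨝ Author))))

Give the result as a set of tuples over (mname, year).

{(Gus, 2010), (Gus, 2011), (Mo, 2010), (Mo, 2011), (Ola, 2010), (Ola, 2011), (Quin, 2010), (Quin, 2011)}

Joining Book and Author on aname, title yields {(Dee, Delta, Gus, 3, 1998), (Dee, Delta, Gus, 34, 2010), (Dee, Delta, Gus, 40, 2011), (Dee, Delta, Mo, 3, 1998), (Dee, Delta, Mo, 34, 2010), (Dee, Delta, Mo, 40, 2011), (Dee, Delta, Ola, 3, 1998), (Dee, Delta, Ola, 34, 2010), (Dee, Delta, Ola, 40, 2011), (Dee, Delta, Quin, 3, 1998), (Dee, Delta, Quin, 34, 2010), (Dee, Delta, Quin, 40, 2011), (Ola, Nova, Jo, 12, 2000), (Ola, Nova, Jo, 2, 2002), (Ola, Nova, Jo, 25, 1989), (Ola, Nova, Jo, 34, 1980), (Ola, Nova, Jo, 36, 1980), (Ola, Nova, Lee, 12, 2000), (Ola, Nova, Lee, 2, 2002), (Ola, Nova, Lee, 25, 1989), (Ola, Nova, Lee, 34, 1980), (Ola, Nova, Lee, 36, 1980), (Ola, Nova, Yan, 12, 2000), (Ola, Nova, Yan, 2, 2002), (Ola, Nova, Yan, 25, 1989), (Ola, Nova, Yan, 34, 1980), (Ola, Nova, Yan, 36, 1980), (Ola, Nova, Zed, 12, 2000), (Ola, Nova, Zed, 2, 2002), (Ola, Nova, Zed, 25, 1989), (Ola, Nova, Zed, 34, 1980), (Ola, Nova, Zed, 36, 1980)}.
Keep only column(s) mname, year, title (4 duplicate(s) eliminated): {(Gus, 1998, Delta), (Gus, 2010, Delta), (Gus, 2011, Delta), (Jo, 1980, Nova), (Jo, 1989, Nova), (Jo, 2000, Nova), (Jo, 2002, Nova), (Lee, 1980, Nova), (Lee, 1989, Nova), (Lee, 2000, Nova), (Lee, 2002, Nova), (Mo, 1998, Delta), (Mo, 2010, Delta), (Mo, 2011, Delta), (Ola, 1998, Delta), (Ola, 2010, Delta), (Ola, 2011, Delta), (Quin, 1998, Delta), (Quin, 2010, Delta), (Quin, 2011, Delta), (Yan, 1980, Nova), (Yan, 1989, Nova), (Yan, 2000, Nova), (Yan, 2002, Nova), (Zed, 1980, Nova), (Zed, 1989, Nova), (Zed, 2000, Nova), (Zed, 2002, Nova)}
Filtering on title = Delta ∧ year ≠ 1998 leaves {(Gus, 2010, Delta), (Gus, 2011, Delta), (Mo, 2010, Delta), (Mo, 2011, Delta), (Ola, 2010, Delta), (Ola, 2011, Delta), (Quin, 2010, Delta), (Quin, 2011, Delta)}.
Keep only column(s) mname, year: {(Gus, 2010), (Gus, 2011), (Mo, 2010), (Mo, 2011), (Ola, 2010), (Ola, 2011), (Quin, 2010), (Quin, 2011)}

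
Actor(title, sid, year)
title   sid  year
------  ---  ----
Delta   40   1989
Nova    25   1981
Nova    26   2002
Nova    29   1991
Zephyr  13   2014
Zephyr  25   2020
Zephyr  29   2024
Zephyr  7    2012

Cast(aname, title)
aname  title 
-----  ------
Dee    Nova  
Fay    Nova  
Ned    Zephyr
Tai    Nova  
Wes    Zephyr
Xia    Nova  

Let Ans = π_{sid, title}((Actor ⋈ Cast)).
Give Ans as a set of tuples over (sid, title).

Natural join on title: {(Nova, 25, 1981, Dee), (Nova, 25, 1981, Fay), (Nova, 25, 1981, Tai), (Nova, 25, 1981, Xia), (Nova, 26, 2002, Dee), (Nova, 26, 2002, Fay), (Nova, 26, 2002, Tai), (Nova, 26, 2002, Xia), (Nova, 29, 1991, Dee), (Nova, 29, 1991, Fay), (Nova, 29, 1991, Tai), (Nova, 29, 1991, Xia), (Zephyr, 13, 2014, Ned), (Zephyr, 13, 2014, Wes), (Zephyr, 25, 2020, Ned), (Zephyr, 25, 2020, Wes), (Zephyr, 29, 2024, Ned), (Zephyr, 29, 2024, Wes), (Zephyr, 7, 2012, Ned), (Zephyr, 7, 2012, Wes)}
π_{sid, title} gives {(13, Zephyr), (25, Nova), (25, Zephyr), (26, Nova), (29, Nova), (29, Zephyr), (7, Zephyr)} (13 duplicate(s) eliminated).

{(13, Zephyr), (25, Nova), (25, Zephyr), (26, Nova), (29, Nova), (29, Zephyr), (7, Zephyr)}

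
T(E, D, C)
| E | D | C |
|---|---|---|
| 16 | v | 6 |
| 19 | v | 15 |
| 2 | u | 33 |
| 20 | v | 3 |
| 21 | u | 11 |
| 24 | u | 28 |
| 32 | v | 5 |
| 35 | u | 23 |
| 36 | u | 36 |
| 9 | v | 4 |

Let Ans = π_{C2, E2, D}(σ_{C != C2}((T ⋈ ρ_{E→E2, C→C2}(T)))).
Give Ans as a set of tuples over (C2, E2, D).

ρ[E→E2, C→C2]: schema becomes (E2, D, C2); tuples unchanged.
T ⋈ ρ_{E→E2, C→C2}(T) (natural join on D): {(16, v, 6, 16, 6), (16, v, 6, 19, 15), (16, v, 6, 20, 3), (16, v, 6, 32, 5), (16, v, 6, 9, 4), (19, v, 15, 16, 6), (19, v, 15, 19, 15), (19, v, 15, 20, 3), (19, v, 15, 32, 5), (19, v, 15, 9, 4), (2, u, 33, 2, 33), (2, u, 33, 21, 11), (2, u, 33, 24, 28), (2, u, 33, 35, 23), (2, u, 33, 36, 36), (20, v, 3, 16, 6), (20, v, 3, 19, 15), (20, v, 3, 20, 3), (20, v, 3, 32, 5), (20, v, 3, 9, 4), (21, u, 11, 2, 33), (21, u, 11, 21, 11), (21, u, 11, 24, 28), (21, u, 11, 35, 23), (21, u, 11, 36, 36), (24, u, 28, 2, 33), (24, u, 28, 21, 11), (24, u, 28, 24, 28), (24, u, 28, 35, 23), (24, u, 28, 36, 36), (32, v, 5, 16, 6), (32, v, 5, 19, 15), (32, v, 5, 20, 3), (32, v, 5, 32, 5), (32, v, 5, 9, 4), (35, u, 23, 2, 33), (35, u, 23, 21, 11), (35, u, 23, 24, 28), (35, u, 23, 35, 23), (35, u, 23, 36, 36), (36, u, 36, 2, 33), (36, u, 36, 21, 11), (36, u, 36, 24, 28), (36, u, 36, 35, 23), (36, u, 36, 36, 36), (9, v, 4, 16, 6), (9, v, 4, 19, 15), (9, v, 4, 20, 3), (9, v, 4, 32, 5), (9, v, 4, 9, 4)}
σ[C != C2]: keep tuples satisfying C != C2 → {(16, v, 6, 19, 15), (16, v, 6, 20, 3), (16, v, 6, 32, 5), (16, v, 6, 9, 4), (19, v, 15, 16, 6), (19, v, 15, 20, 3), (19, v, 15, 32, 5), (19, v, 15, 9, 4), (2, u, 33, 21, 11), (2, u, 33, 24, 28), (2, u, 33, 35, 23), (2, u, 33, 36, 36), (20, v, 3, 16, 6), (20, v, 3, 19, 15), (20, v, 3, 32, 5), (20, v, 3, 9, 4), (21, u, 11, 2, 33), (21, u, 11, 24, 28), (21, u, 11, 35, 23), (21, u, 11, 36, 36), (24, u, 28, 2, 33), (24, u, 28, 21, 11), (24, u, 28, 35, 23), (24, u, 28, 36, 36), (32, v, 5, 16, 6), (32, v, 5, 19, 15), (32, v, 5, 20, 3), (32, v, 5, 9, 4), (35, u, 23, 2, 33), (35, u, 23, 21, 11), (35, u, 23, 24, 28), (35, u, 23, 36, 36), (36, u, 36, 2, 33), (36, u, 36, 21, 11), (36, u, 36, 24, 28), (36, u, 36, 35, 23), (9, v, 4, 16, 6), (9, v, 4, 19, 15), (9, v, 4, 20, 3), (9, v, 4, 32, 5)}
Keep only column(s) C2, E2, D (30 duplicate(s) eliminated): {(11, 21, u), (15, 19, v), (23, 35, u), (28, 24, u), (3, 20, v), (33, 2, u), (36, 36, u), (4, 9, v), (5, 32, v), (6, 16, v)}

{(11, 21, u), (15, 19, v), (23, 35, u), (28, 24, u), (3, 20, v), (33, 2, u), (36, 36, u), (4, 9, v), (5, 32, v), (6, 16, v)}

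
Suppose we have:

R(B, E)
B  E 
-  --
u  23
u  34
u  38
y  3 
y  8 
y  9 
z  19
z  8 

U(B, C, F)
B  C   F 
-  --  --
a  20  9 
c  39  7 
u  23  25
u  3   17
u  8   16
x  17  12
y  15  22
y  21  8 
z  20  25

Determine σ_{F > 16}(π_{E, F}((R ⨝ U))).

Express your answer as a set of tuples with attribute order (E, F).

{(19, 25), (23, 17), (23, 25), (3, 22), (34, 17), (34, 25), (38, 17), (38, 25), (8, 22), (8, 25), (9, 22)}

Joining R and U on B yields {(u, 23, 23, 25), (u, 23, 3, 17), (u, 23, 8, 16), (u, 34, 23, 25), (u, 34, 3, 17), (u, 34, 8, 16), (u, 38, 23, 25), (u, 38, 3, 17), (u, 38, 8, 16), (y, 3, 15, 22), (y, 3, 21, 8), (y, 8, 15, 22), (y, 8, 21, 8), (y, 9, 15, 22), (y, 9, 21, 8), (z, 19, 20, 25), (z, 8, 20, 25)}.
π_{E, F} gives {(19, 25), (23, 16), (23, 17), (23, 25), (3, 22), (3, 8), (34, 16), (34, 17), (34, 25), (38, 16), (38, 17), (38, 25), (8, 22), (8, 25), (8, 8), (9, 22), (9, 8)}.
σ[F > 16]: keep tuples satisfying F > 16 → {(19, 25), (23, 17), (23, 25), (3, 22), (34, 17), (34, 25), (38, 17), (38, 25), (8, 22), (8, 25), (9, 22)}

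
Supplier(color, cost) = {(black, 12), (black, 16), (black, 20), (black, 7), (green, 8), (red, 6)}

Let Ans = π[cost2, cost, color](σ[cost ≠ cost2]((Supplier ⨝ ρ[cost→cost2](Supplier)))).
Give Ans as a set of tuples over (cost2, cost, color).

ρ[cost→cost2]: schema becomes (color, cost2); tuples unchanged.
Joining Supplier and ρ[cost→cost2](Supplier) on color yields {(black, 12, 12), (black, 12, 16), (black, 12, 20), (black, 12, 7), (black, 16, 12), (black, 16, 16), (black, 16, 20), (black, 16, 7), (black, 20, 12), (black, 20, 16), (black, 20, 20), (black, 20, 7), (black, 7, 12), (black, 7, 16), (black, 7, 20), (black, 7, 7), (green, 8, 8), (red, 6, 6)}.
σ[cost ≠ cost2]: keep tuples satisfying cost ≠ cost2 → {(black, 12, 16), (black, 12, 20), (black, 12, 7), (black, 16, 12), (black, 16, 20), (black, 16, 7), (black, 20, 12), (black, 20, 16), (black, 20, 7), (black, 7, 12), (black, 7, 16), (black, 7, 20)}
π_{cost2, cost, color} gives {(12, 16, black), (12, 20, black), (12, 7, black), (16, 12, black), (16, 20, black), (16, 7, black), (20, 12, black), (20, 16, black), (20, 7, black), (7, 12, black), (7, 16, black), (7, 20, black)}.

{(12, 16, black), (12, 20, black), (12, 7, black), (16, 12, black), (16, 20, black), (16, 7, black), (20, 12, black), (20, 16, black), (20, 7, black), (7, 12, black), (7, 16, black), (7, 20, black)}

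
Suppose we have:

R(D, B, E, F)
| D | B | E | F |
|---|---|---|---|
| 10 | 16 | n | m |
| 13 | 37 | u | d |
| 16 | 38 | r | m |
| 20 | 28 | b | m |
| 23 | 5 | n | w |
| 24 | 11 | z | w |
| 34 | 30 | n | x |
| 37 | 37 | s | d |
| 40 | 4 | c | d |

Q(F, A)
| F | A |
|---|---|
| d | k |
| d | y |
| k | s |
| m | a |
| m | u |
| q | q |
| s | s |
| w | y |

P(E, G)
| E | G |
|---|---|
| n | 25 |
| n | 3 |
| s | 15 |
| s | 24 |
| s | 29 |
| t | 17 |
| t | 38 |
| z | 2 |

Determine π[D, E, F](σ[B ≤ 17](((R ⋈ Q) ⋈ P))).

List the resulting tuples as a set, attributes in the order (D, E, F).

{(10, n, m), (23, n, w), (24, z, w)}

Natural join on F: {(10, 16, n, m, a), (10, 16, n, m, u), (13, 37, u, d, k), (13, 37, u, d, y), (16, 38, r, m, a), (16, 38, r, m, u), (20, 28, b, m, a), (20, 28, b, m, u), (23, 5, n, w, y), (24, 11, z, w, y), (37, 37, s, d, k), (37, 37, s, d, y), (40, 4, c, d, k), (40, 4, c, d, y)}
Natural join on E: {(10, 16, n, m, a, 25), (10, 16, n, m, a, 3), (10, 16, n, m, u, 25), (10, 16, n, m, u, 3), (23, 5, n, w, y, 25), (23, 5, n, w, y, 3), (24, 11, z, w, y, 2), (37, 37, s, d, k, 15), (37, 37, s, d, k, 24), (37, 37, s, d, k, 29), (37, 37, s, d, y, 15), (37, 37, s, d, y, 24), (37, 37, s, d, y, 29)}
σ[B ≤ 17]: keep tuples satisfying B ≤ 17 → {(10, 16, n, m, a, 25), (10, 16, n, m, a, 3), (10, 16, n, m, u, 25), (10, 16, n, m, u, 3), (23, 5, n, w, y, 25), (23, 5, n, w, y, 3), (24, 11, z, w, y, 2)}
Keep only column(s) D, E, F (4 duplicate(s) eliminated): {(10, n, m), (23, n, w), (24, z, w)}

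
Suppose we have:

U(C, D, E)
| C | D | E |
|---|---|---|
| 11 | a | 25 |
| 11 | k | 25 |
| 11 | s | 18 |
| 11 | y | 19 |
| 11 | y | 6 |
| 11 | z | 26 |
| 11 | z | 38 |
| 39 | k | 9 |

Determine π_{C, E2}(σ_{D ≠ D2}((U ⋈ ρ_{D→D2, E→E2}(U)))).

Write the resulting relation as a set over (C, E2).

ρ[D→D2, E→E2]: schema becomes (C, D2, E2); tuples unchanged.
U ⋈ ρ_{D→D2, E→E2}(U) (natural join on C): {(11, a, 25, a, 25), (11, a, 25, k, 25), (11, a, 25, s, 18), (11, a, 25, y, 19), (11, a, 25, y, 6), (11, a, 25, z, 26), (11, a, 25, z, 38), (11, k, 25, a, 25), (11, k, 25, k, 25), (11, k, 25, s, 18), (11, k, 25, y, 19), (11, k, 25, y, 6), (11, k, 25, z, 26), (11, k, 25, z, 38), (11, s, 18, a, 25), (11, s, 18, k, 25), (11, s, 18, s, 18), (11, s, 18, y, 19), (11, s, 18, y, 6), (11, s, 18, z, 26), (11, s, 18, z, 38), (11, y, 19, a, 25), (11, y, 19, k, 25), (11, y, 19, s, 18), (11, y, 19, y, 19), (11, y, 19, y, 6), (11, y, 19, z, 26), (11, y, 19, z, 38), (11, y, 6, a, 25), (11, y, 6, k, 25), (11, y, 6, s, 18), (11, y, 6, y, 19), (11, y, 6, y, 6), (11, y, 6, z, 26), (11, y, 6, z, 38), (11, z, 26, a, 25), (11, z, 26, k, 25), (11, z, 26, s, 18), (11, z, 26, y, 19), (11, z, 26, y, 6), (11, z, 26, z, 26), (11, z, 26, z, 38), (11, z, 38, a, 25), (11, z, 38, k, 25), (11, z, 38, s, 18), (11, z, 38, y, 19), (11, z, 38, y, 6), (11, z, 38, z, 26), (11, z, 38, z, 38), (39, k, 9, k, 9)}
σ[D ≠ D2]: keep tuples satisfying D ≠ D2 → {(11, a, 25, k, 25), (11, a, 25, s, 18), (11, a, 25, y, 19), (11, a, 25, y, 6), (11, a, 25, z, 26), (11, a, 25, z, 38), (11, k, 25, a, 25), (11, k, 25, s, 18), (11, k, 25, y, 19), (11, k, 25, y, 6), (11, k, 25, z, 26), (11, k, 25, z, 38), (11, s, 18, a, 25), (11, s, 18, k, 25), (11, s, 18, y, 19), (11, s, 18, y, 6), (11, s, 18, z, 26), (11, s, 18, z, 38), (11, y, 19, a, 25), (11, y, 19, k, 25), (11, y, 19, s, 18), (11, y, 19, z, 26), (11, y, 19, z, 38), (11, y, 6, a, 25), (11, y, 6, k, 25), (11, y, 6, s, 18), (11, y, 6, z, 26), (11, y, 6, z, 38), (11, z, 26, a, 25), (11, z, 26, k, 25), (11, z, 26, s, 18), (11, z, 26, y, 19), (11, z, 26, y, 6), (11, z, 38, a, 25), (11, z, 38, k, 25), (11, z, 38, s, 18), (11, z, 38, y, 19), (11, z, 38, y, 6)}
Projecting to C, E2 (32 duplicate(s) eliminated): {(11, 18), (11, 19), (11, 25), (11, 26), (11, 38), (11, 6)}

{(11, 18), (11, 19), (11, 25), (11, 26), (11, 38), (11, 6)}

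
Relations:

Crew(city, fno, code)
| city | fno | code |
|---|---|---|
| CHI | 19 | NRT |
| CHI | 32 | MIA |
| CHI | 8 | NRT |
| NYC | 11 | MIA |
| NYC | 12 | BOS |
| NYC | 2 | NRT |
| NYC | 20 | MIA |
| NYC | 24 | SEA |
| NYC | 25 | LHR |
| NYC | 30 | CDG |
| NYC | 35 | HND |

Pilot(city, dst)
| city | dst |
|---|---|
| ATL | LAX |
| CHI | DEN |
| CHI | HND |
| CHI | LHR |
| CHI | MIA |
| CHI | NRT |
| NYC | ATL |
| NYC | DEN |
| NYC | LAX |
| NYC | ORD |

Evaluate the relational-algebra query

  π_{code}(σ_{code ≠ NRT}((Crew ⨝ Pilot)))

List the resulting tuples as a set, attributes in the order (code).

{BOS, CDG, HND, LHR, MIA, SEA}

Natural join on city: {(CHI, 19, NRT, DEN), (CHI, 19, NRT, HND), (CHI, 19, NRT, LHR), (CHI, 19, NRT, MIA), (CHI, 19, NRT, NRT), (CHI, 32, MIA, DEN), (CHI, 32, MIA, HND), (CHI, 32, MIA, LHR), (CHI, 32, MIA, MIA), (CHI, 32, MIA, NRT), (CHI, 8, NRT, DEN), (CHI, 8, NRT, HND), (CHI, 8, NRT, LHR), (CHI, 8, NRT, MIA), (CHI, 8, NRT, NRT), (NYC, 11, MIA, ATL), (NYC, 11, MIA, DEN), (NYC, 11, MIA, LAX), (NYC, 11, MIA, ORD), (NYC, 12, BOS, ATL), (NYC, 12, BOS, DEN), (NYC, 12, BOS, LAX), (NYC, 12, BOS, ORD), (NYC, 2, NRT, ATL), (NYC, 2, NRT, DEN), (NYC, 2, NRT, LAX), (NYC, 2, NRT, ORD), (NYC, 20, MIA, ATL), (NYC, 20, MIA, DEN), (NYC, 20, MIA, LAX), (NYC, 20, MIA, ORD), (NYC, 24, SEA, ATL), (NYC, 24, SEA, DEN), (NYC, 24, SEA, LAX), (NYC, 24, SEA, ORD), (NYC, 25, LHR, ATL), (NYC, 25, LHR, DEN), (NYC, 25, LHR, LAX), (NYC, 25, LHR, ORD), (NYC, 30, CDG, ATL), (NYC, 30, CDG, DEN), (NYC, 30, CDG, LAX), (NYC, 30, CDG, ORD), (NYC, 35, HND, ATL), (NYC, 35, HND, DEN), (NYC, 35, HND, LAX), (NYC, 35, HND, ORD)}
Filtering on code ≠ NRT leaves {(CHI, 32, MIA, DEN), (CHI, 32, MIA, HND), (CHI, 32, MIA, LHR), (CHI, 32, MIA, MIA), (CHI, 32, MIA, NRT), (NYC, 11, MIA, ATL), (NYC, 11, MIA, DEN), (NYC, 11, MIA, LAX), (NYC, 11, MIA, ORD), (NYC, 12, BOS, ATL), (NYC, 12, BOS, DEN), (NYC, 12, BOS, LAX), (NYC, 12, BOS, ORD), (NYC, 20, MIA, ATL), (NYC, 20, MIA, DEN), (NYC, 20, MIA, LAX), (NYC, 20, MIA, ORD), (NYC, 24, SEA, ATL), (NYC, 24, SEA, DEN), (NYC, 24, SEA, LAX), (NYC, 24, SEA, ORD), (NYC, 25, LHR, ATL), (NYC, 25, LHR, DEN), (NYC, 25, LHR, LAX), (NYC, 25, LHR, ORD), (NYC, 30, CDG, ATL), (NYC, 30, CDG, DEN), (NYC, 30, CDG, LAX), (NYC, 30, CDG, ORD), (NYC, 35, HND, ATL), (NYC, 35, HND, DEN), (NYC, 35, HND, LAX), (NYC, 35, HND, ORD)}.
π_{code} gives {BOS, CDG, HND, LHR, MIA, SEA} (27 duplicate(s) eliminated).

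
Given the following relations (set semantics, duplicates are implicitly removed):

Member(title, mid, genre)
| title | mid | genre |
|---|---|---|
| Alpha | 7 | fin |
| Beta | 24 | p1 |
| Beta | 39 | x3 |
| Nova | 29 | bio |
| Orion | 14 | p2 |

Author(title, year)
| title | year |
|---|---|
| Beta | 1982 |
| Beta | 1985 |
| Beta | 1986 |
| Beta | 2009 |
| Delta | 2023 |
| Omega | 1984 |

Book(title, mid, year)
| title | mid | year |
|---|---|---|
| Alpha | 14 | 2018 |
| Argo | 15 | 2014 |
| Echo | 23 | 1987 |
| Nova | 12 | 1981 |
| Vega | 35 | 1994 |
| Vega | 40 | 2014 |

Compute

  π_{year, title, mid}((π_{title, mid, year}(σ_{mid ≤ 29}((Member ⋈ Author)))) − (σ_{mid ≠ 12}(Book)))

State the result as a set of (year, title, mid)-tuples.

Member ⋈ Author (natural join on title): {(Beta, 24, p1, 1982), (Beta, 24, p1, 1985), (Beta, 24, p1, 1986), (Beta, 24, p1, 2009), (Beta, 39, x3, 1982), (Beta, 39, x3, 1985), (Beta, 39, x3, 1986), (Beta, 39, x3, 2009)}
Filtering on mid ≤ 29 leaves {(Beta, 24, p1, 1982), (Beta, 24, p1, 1985), (Beta, 24, p1, 1986), (Beta, 24, p1, 2009)}.
Keep only column(s) title, mid, year: {(Beta, 24, 1982), (Beta, 24, 1985), (Beta, 24, 1986), (Beta, 24, 2009)}
Filtering on mid ≠ 12 leaves {(Alpha, 14, 2018), (Argo, 15, 2014), (Echo, 23, 1987), (Vega, 35, 1994), (Vega, 40, 2014)}.
Set difference of the two operands is {(Beta, 24, 1982), (Beta, 24, 1985), (Beta, 24, 1986), (Beta, 24, 2009)}.
Keep only column(s) year, title, mid: {(1982, Beta, 24), (1985, Beta, 24), (1986, Beta, 24), (2009, Beta, 24)}

{(1982, Beta, 24), (1985, Beta, 24), (1986, Beta, 24), (2009, Beta, 24)}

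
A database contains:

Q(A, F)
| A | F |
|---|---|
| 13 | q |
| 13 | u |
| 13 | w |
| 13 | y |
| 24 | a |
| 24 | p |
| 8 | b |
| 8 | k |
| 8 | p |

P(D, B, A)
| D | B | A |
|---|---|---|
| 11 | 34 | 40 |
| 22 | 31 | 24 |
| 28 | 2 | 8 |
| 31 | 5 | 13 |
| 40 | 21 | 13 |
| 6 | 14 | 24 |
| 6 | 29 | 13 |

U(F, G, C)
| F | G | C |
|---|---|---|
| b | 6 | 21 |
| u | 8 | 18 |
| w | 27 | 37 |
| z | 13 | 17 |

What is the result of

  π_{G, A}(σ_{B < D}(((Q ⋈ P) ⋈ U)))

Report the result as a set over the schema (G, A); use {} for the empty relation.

{(27, 13), (6, 8), (8, 13)}

Natural join on A: {(13, q, 31, 5), (13, q, 40, 21), (13, q, 6, 29), (13, u, 31, 5), (13, u, 40, 21), (13, u, 6, 29), (13, w, 31, 5), (13, w, 40, 21), (13, w, 6, 29), (13, y, 31, 5), (13, y, 40, 21), (13, y, 6, 29), (24, a, 22, 31), (24, a, 6, 14), (24, p, 22, 31), (24, p, 6, 14), (8, b, 28, 2), (8, k, 28, 2), (8, p, 28, 2)}
Natural join on F: {(13, u, 31, 5, 8, 18), (13, u, 40, 21, 8, 18), (13, u, 6, 29, 8, 18), (13, w, 31, 5, 27, 37), (13, w, 40, 21, 27, 37), (13, w, 6, 29, 27, 37), (8, b, 28, 2, 6, 21)}
Filtering on B < D leaves {(13, u, 31, 5, 8, 18), (13, u, 40, 21, 8, 18), (13, w, 31, 5, 27, 37), (13, w, 40, 21, 27, 37), (8, b, 28, 2, 6, 21)}.
Keep only column(s) G, A (2 duplicate(s) eliminated): {(27, 13), (6, 8), (8, 13)}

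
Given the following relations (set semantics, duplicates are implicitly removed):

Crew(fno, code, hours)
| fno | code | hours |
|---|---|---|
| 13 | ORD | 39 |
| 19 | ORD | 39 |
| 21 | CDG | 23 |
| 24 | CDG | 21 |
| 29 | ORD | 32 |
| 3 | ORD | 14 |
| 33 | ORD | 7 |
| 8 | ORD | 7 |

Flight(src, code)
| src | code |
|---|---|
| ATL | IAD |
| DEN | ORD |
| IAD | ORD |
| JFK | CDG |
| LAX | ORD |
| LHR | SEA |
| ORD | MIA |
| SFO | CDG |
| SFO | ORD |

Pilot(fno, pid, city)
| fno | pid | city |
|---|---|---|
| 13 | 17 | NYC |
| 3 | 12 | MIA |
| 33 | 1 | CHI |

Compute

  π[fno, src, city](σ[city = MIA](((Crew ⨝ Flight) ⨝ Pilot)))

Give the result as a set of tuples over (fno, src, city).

{(3, DEN, MIA), (3, IAD, MIA), (3, LAX, MIA), (3, SFO, MIA)}

Joining Crew and Flight on code yields {(13, ORD, 39, DEN), (13, ORD, 39, IAD), (13, ORD, 39, LAX), (13, ORD, 39, SFO), (19, ORD, 39, DEN), (19, ORD, 39, IAD), (19, ORD, 39, LAX), (19, ORD, 39, SFO), (21, CDG, 23, JFK), (21, CDG, 23, SFO), (24, CDG, 21, JFK), (24, CDG, 21, SFO), (29, ORD, 32, DEN), (29, ORD, 32, IAD), (29, ORD, 32, LAX), (29, ORD, 32, SFO), (3, ORD, 14, DEN), (3, ORD, 14, IAD), (3, ORD, 14, LAX), (3, ORD, 14, SFO), (33, ORD, 7, DEN), (33, ORD, 7, IAD), (33, ORD, 7, LAX), (33, ORD, 7, SFO), (8, ORD, 7, DEN), (8, ORD, 7, IAD), (8, ORD, 7, LAX), (8, ORD, 7, SFO)}.
Joining (Crew ⨝ Flight) and Pilot on fno yields {(13, ORD, 39, DEN, 17, NYC), (13, ORD, 39, IAD, 17, NYC), (13, ORD, 39, LAX, 17, NYC), (13, ORD, 39, SFO, 17, NYC), (3, ORD, 14, DEN, 12, MIA), (3, ORD, 14, IAD, 12, MIA), (3, ORD, 14, LAX, 12, MIA), (3, ORD, 14, SFO, 12, MIA), (33, ORD, 7, DEN, 1, CHI), (33, ORD, 7, IAD, 1, CHI), (33, ORD, 7, LAX, 1, CHI), (33, ORD, 7, SFO, 1, CHI)}.
Apply σ_{city = MIA}; surviving tuples: {(3, ORD, 14, DEN, 12, MIA), (3, ORD, 14, IAD, 12, MIA), (3, ORD, 14, LAX, 12, MIA), (3, ORD, 14, SFO, 12, MIA)}
Projecting to fno, src, city: {(3, DEN, MIA), (3, IAD, MIA), (3, LAX, MIA), (3, SFO, MIA)}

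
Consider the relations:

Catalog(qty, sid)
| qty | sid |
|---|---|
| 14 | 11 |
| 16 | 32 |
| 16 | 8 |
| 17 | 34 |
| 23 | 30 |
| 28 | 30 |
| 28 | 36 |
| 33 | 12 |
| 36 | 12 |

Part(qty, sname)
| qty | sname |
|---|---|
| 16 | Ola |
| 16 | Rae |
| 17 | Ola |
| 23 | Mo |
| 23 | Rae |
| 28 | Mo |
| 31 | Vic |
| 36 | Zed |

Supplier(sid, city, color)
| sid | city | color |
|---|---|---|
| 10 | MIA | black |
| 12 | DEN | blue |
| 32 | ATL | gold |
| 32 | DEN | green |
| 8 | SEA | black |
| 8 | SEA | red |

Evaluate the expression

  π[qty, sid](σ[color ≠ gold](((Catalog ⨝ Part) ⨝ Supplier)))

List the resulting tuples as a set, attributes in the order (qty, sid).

{(16, 32), (16, 8), (36, 12)}

Catalog ⋈ Part (natural join on qty): {(16, 32, Ola), (16, 32, Rae), (16, 8, Ola), (16, 8, Rae), (17, 34, Ola), (23, 30, Mo), (23, 30, Rae), (28, 30, Mo), (28, 36, Mo), (36, 12, Zed)}
(Catalog ⨝ Part) ⋈ Supplier (natural join on sid): {(16, 32, Ola, ATL, gold), (16, 32, Ola, DEN, green), (16, 32, Rae, ATL, gold), (16, 32, Rae, DEN, green), (16, 8, Ola, SEA, black), (16, 8, Ola, SEA, red), (16, 8, Rae, SEA, black), (16, 8, Rae, SEA, red), (36, 12, Zed, DEN, blue)}
Selection color ≠ gold: {(16, 32, Ola, DEN, green), (16, 32, Rae, DEN, green), (16, 8, Ola, SEA, black), (16, 8, Ola, SEA, red), (16, 8, Rae, SEA, black), (16, 8, Rae, SEA, red), (36, 12, Zed, DEN, blue)}
π_{qty, sid} gives {(16, 32), (16, 8), (36, 12)} (4 duplicate(s) eliminated).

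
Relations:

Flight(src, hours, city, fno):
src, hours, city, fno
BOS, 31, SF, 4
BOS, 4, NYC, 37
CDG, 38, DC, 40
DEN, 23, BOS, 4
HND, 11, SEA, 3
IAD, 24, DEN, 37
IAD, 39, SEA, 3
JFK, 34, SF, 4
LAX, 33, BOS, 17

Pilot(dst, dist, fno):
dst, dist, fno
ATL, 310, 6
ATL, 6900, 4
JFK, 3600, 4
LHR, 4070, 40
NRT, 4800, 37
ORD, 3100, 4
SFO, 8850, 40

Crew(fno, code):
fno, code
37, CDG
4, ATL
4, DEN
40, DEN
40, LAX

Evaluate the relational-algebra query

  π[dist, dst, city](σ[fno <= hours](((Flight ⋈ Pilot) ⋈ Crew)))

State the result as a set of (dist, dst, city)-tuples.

Natural join on fno: {(BOS, 31, SF, 4, ATL, 6900), (BOS, 31, SF, 4, JFK, 3600), (BOS, 31, SF, 4, ORD, 3100), (BOS, 4, NYC, 37, NRT, 4800), (CDG, 38, DC, 40, LHR, 4070), (CDG, 38, DC, 40, SFO, 8850), (DEN, 23, BOS, 4, ATL, 6900), (DEN, 23, BOS, 4, JFK, 3600), (DEN, 23, BOS, 4, ORD, 3100), (IAD, 24, DEN, 37, NRT, 4800), (JFK, 34, SF, 4, ATL, 6900), (JFK, 34, SF, 4, JFK, 3600), (JFK, 34, SF, 4, ORD, 3100)}
Natural join on fno: {(BOS, 31, SF, 4, ATL, 6900, ATL), (BOS, 31, SF, 4, ATL, 6900, DEN), (BOS, 31, SF, 4, JFK, 3600, ATL), (BOS, 31, SF, 4, JFK, 3600, DEN), (BOS, 31, SF, 4, ORD, 3100, ATL), (BOS, 31, SF, 4, ORD, 3100, DEN), (BOS, 4, NYC, 37, NRT, 4800, CDG), (CDG, 38, DC, 40, LHR, 4070, DEN), (CDG, 38, DC, 40, LHR, 4070, LAX), (CDG, 38, DC, 40, SFO, 8850, DEN), (CDG, 38, DC, 40, SFO, 8850, LAX), (DEN, 23, BOS, 4, ATL, 6900, ATL), (DEN, 23, BOS, 4, ATL, 6900, DEN), (DEN, 23, BOS, 4, JFK, 3600, ATL), (DEN, 23, BOS, 4, JFK, 3600, DEN), (DEN, 23, BOS, 4, ORD, 3100, ATL), (DEN, 23, BOS, 4, ORD, 3100, DEN), (IAD, 24, DEN, 37, NRT, 4800, CDG), (JFK, 34, SF, 4, ATL, 6900, ATL), (JFK, 34, SF, 4, ATL, 6900, DEN), (JFK, 34, SF, 4, JFK, 3600, ATL), (JFK, 34, SF, 4, JFK, 3600, DEN), (JFK, 34, SF, 4, ORD, 3100, ATL), (JFK, 34, SF, 4, ORD, 3100, DEN)}
Apply σ_{fno <= hours}; surviving tuples: {(BOS, 31, SF, 4, ATL, 6900, ATL), (BOS, 31, SF, 4, ATL, 6900, DEN), (BOS, 31, SF, 4, JFK, 3600, ATL), (BOS, 31, SF, 4, JFK, 3600, DEN), (BOS, 31, SF, 4, ORD, 3100, ATL), (BOS, 31, SF, 4, ORD, 3100, DEN), (DEN, 23, BOS, 4, ATL, 6900, ATL), (DEN, 23, BOS, 4, ATL, 6900, DEN), (DEN, 23, BOS, 4, JFK, 3600, ATL), (DEN, 23, BOS, 4, JFK, 3600, DEN), (DEN, 23, BOS, 4, ORD, 3100, ATL), (DEN, 23, BOS, 4, ORD, 3100, DEN), (JFK, 34, SF, 4, ATL, 6900, ATL), (JFK, 34, SF, 4, ATL, 6900, DEN), (JFK, 34, SF, 4, JFK, 3600, ATL), (JFK, 34, SF, 4, JFK, 3600, DEN), (JFK, 34, SF, 4, ORD, 3100, ATL), (JFK, 34, SF, 4, ORD, 3100, DEN)}
π_{dist, dst, city} gives {(3100, ORD, BOS), (3100, ORD, SF), (3600, JFK, BOS), (3600, JFK, SF), (6900, ATL, BOS), (6900, ATL, SF)} (12 duplicate(s) eliminated).

{(3100, ORD, BOS), (3100, ORD, SF), (3600, JFK, BOS), (3600, JFK, SF), (6900, ATL, BOS), (6900, ATL, SF)}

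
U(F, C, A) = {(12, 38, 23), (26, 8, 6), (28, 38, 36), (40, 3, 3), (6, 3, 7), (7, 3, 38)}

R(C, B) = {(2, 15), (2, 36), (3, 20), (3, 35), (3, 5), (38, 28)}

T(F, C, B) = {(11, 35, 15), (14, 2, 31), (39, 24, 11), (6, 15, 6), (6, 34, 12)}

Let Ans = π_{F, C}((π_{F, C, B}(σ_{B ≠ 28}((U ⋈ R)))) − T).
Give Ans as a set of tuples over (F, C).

{(40, 3), (6, 3), (7, 3)}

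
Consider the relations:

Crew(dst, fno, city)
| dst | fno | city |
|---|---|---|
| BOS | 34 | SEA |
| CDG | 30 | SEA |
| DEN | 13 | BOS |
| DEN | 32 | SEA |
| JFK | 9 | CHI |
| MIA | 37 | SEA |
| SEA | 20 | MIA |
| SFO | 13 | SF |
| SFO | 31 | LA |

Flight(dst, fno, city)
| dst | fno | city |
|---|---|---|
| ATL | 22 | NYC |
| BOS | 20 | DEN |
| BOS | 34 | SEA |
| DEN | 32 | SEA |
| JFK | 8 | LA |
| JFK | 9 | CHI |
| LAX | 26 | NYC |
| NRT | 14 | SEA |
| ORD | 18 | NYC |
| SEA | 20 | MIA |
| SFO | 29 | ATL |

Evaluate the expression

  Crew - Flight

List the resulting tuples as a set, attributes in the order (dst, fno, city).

{(CDG, 30, SEA), (DEN, 13, BOS), (MIA, 37, SEA), (SFO, 13, SF), (SFO, 31, LA)}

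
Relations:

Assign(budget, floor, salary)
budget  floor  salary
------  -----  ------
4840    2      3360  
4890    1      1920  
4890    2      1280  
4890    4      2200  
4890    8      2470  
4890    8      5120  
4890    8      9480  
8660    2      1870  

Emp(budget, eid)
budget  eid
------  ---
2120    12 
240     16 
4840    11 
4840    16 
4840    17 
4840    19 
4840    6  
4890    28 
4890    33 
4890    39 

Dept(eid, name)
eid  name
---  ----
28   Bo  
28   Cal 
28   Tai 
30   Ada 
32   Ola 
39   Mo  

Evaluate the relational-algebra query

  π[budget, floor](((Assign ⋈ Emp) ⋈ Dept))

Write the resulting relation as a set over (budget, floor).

{(4890, 1), (4890, 2), (4890, 4), (4890, 8)}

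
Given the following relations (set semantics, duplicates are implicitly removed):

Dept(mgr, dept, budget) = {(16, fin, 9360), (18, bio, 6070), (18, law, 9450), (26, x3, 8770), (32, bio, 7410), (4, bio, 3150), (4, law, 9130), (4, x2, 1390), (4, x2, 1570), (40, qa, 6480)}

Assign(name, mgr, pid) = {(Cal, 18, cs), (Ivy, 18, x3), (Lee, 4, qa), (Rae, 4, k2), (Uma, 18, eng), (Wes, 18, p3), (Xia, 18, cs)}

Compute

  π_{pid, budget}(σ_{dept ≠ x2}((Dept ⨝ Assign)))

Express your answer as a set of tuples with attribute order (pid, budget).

{(cs, 6070), (cs, 9450), (eng, 6070), (eng, 9450), (k2, 3150), (k2, 9130), (p3, 6070), (p3, 9450), (qa, 3150), (qa, 9130), (x3, 6070), (x3, 9450)}

Natural join on mgr: {(18, bio, 6070, Cal, cs), (18, bio, 6070, Ivy, x3), (18, bio, 6070, Uma, eng), (18, bio, 6070, Wes, p3), (18, bio, 6070, Xia, cs), (18, law, 9450, Cal, cs), (18, law, 9450, Ivy, x3), (18, law, 9450, Uma, eng), (18, law, 9450, Wes, p3), (18, law, 9450, Xia, cs), (4, bio, 3150, Lee, qa), (4, bio, 3150, Rae, k2), (4, law, 9130, Lee, qa), (4, law, 9130, Rae, k2), (4, x2, 1390, Lee, qa), (4, x2, 1390, Rae, k2), (4, x2, 1570, Lee, qa), (4, x2, 1570, Rae, k2)}
Selection dept ≠ x2: {(18, bio, 6070, Cal, cs), (18, bio, 6070, Ivy, x3), (18, bio, 6070, Uma, eng), (18, bio, 6070, Wes, p3), (18, bio, 6070, Xia, cs), (18, law, 9450, Cal, cs), (18, law, 9450, Ivy, x3), (18, law, 9450, Uma, eng), (18, law, 9450, Wes, p3), (18, law, 9450, Xia, cs), (4, bio, 3150, Lee, qa), (4, bio, 3150, Rae, k2), (4, law, 9130, Lee, qa), (4, law, 9130, Rae, k2)}
Keep only column(s) pid, budget (2 duplicate(s) eliminated): {(cs, 6070), (cs, 9450), (eng, 6070), (eng, 9450), (k2, 3150), (k2, 9130), (p3, 6070), (p3, 9450), (qa, 3150), (qa, 9130), (x3, 6070), (x3, 9450)}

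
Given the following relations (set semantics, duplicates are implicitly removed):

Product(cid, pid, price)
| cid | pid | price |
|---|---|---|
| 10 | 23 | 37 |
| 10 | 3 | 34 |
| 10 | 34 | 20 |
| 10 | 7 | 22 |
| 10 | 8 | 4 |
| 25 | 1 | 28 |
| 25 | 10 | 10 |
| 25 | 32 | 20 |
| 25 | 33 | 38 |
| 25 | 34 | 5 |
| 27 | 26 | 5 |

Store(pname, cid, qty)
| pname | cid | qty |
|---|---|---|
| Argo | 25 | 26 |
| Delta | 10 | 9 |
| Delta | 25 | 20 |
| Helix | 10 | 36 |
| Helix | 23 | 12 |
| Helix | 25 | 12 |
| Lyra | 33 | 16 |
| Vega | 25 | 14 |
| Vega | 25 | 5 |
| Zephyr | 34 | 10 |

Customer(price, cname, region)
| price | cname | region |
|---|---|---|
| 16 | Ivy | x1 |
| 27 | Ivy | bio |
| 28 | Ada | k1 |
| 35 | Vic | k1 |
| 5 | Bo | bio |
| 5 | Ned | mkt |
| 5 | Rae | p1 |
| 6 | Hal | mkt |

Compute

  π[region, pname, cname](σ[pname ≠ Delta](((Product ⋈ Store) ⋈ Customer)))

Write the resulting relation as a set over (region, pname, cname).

{(bio, Argo, Bo), (bio, Helix, Bo), (bio, Vega, Bo), (k1, Argo, Ada), (k1, Helix, Ada), (k1, Vega, Ada), (mkt, Argo, Ned), (mkt, Helix, Ned), (mkt, Vega, Ned), (p1, Argo, Rae), (p1, Helix, Rae), (p1, Vega, Rae)}

Natural join on cid: {(10, 23, 37, Delta, 9), (10, 23, 37, Helix, 36), (10, 3, 34, Delta, 9), (10, 3, 34, Helix, 36), (10, 34, 20, Delta, 9), (10, 34, 20, Helix, 36), (10, 7, 22, Delta, 9), (10, 7, 22, Helix, 36), (10, 8, 4, Delta, 9), (10, 8, 4, Helix, 36), (25, 1, 28, Argo, 26), (25, 1, 28, Delta, 20), (25, 1, 28, Helix, 12), (25, 1, 28, Vega, 14), (25, 1, 28, Vega, 5), (25, 10, 10, Argo, 26), (25, 10, 10, Delta, 20), (25, 10, 10, Helix, 12), (25, 10, 10, Vega, 14), (25, 10, 10, Vega, 5), (25, 32, 20, Argo, 26), (25, 32, 20, Delta, 20), (25, 32, 20, Helix, 12), (25, 32, 20, Vega, 14), (25, 32, 20, Vega, 5), (25, 33, 38, Argo, 26), (25, 33, 38, Delta, 20), (25, 33, 38, Helix, 12), (25, 33, 38, Vega, 14), (25, 33, 38, Vega, 5), (25, 34, 5, Argo, 26), (25, 34, 5, Delta, 20), (25, 34, 5, Helix, 12), (25, 34, 5, Vega, 14), (25, 34, 5, Vega, 5)}
Natural join on price: {(25, 1, 28, Argo, 26, Ada, k1), (25, 1, 28, Delta, 20, Ada, k1), (25, 1, 28, Helix, 12, Ada, k1), (25, 1, 28, Vega, 14, Ada, k1), (25, 1, 28, Vega, 5, Ada, k1), (25, 34, 5, Argo, 26, Bo, bio), (25, 34, 5, Argo, 26, Ned, mkt), (25, 34, 5, Argo, 26, Rae, p1), (25, 34, 5, Delta, 20, Bo, bio), (25, 34, 5, Delta, 20, Ned, mkt), (25, 34, 5, Delta, 20, Rae, p1), (25, 34, 5, Helix, 12, Bo, bio), (25, 34, 5, Helix, 12, Ned, mkt), (25, 34, 5, Helix, 12, Rae, p1), (25, 34, 5, Vega, 14, Bo, bio), (25, 34, 5, Vega, 14, Ned, mkt), (25, 34, 5, Vega, 14, Rae, p1), (25, 34, 5, Vega, 5, Bo, bio), (25, 34, 5, Vega, 5, Ned, mkt), (25, 34, 5, Vega, 5, Rae, p1)}
Selection pname ≠ Delta: {(25, 1, 28, Argo, 26, Ada, k1), (25, 1, 28, Helix, 12, Ada, k1), (25, 1, 28, Vega, 14, Ada, k1), (25, 1, 28, Vega, 5, Ada, k1), (25, 34, 5, Argo, 26, Bo, bio), (25, 34, 5, Argo, 26, Ned, mkt), (25, 34, 5, Argo, 26, Rae, p1), (25, 34, 5, Helix, 12, Bo, bio), (25, 34, 5, Helix, 12, Ned, mkt), (25, 34, 5, Helix, 12, Rae, p1), (25, 34, 5, Vega, 14, Bo, bio), (25, 34, 5, Vega, 14, Ned, mkt), (25, 34, 5, Vega, 14, Rae, p1), (25, 34, 5, Vega, 5, Bo, bio), (25, 34, 5, Vega, 5, Ned, mkt), (25, 34, 5, Vega, 5, Rae, p1)}
π[region, pname, cname]: project onto (region, pname, cname) (4 duplicate(s) eliminated) → {(bio, Argo, Bo), (bio, Helix, Bo), (bio, Vega, Bo), (k1, Argo, Ada), (k1, Helix, Ada), (k1, Vega, Ada), (mkt, Argo, Ned), (mkt, Helix, Ned), (mkt, Vega, Ned), (p1, Argo, Rae), (p1, Helix, Rae), (p1, Vega, Rae)}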